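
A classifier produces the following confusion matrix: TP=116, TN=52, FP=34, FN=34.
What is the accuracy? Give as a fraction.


Accuracy = (TP + TN) / (TP + TN + FP + FN) = (116 + 52) / 236 = 42/59.

42/59


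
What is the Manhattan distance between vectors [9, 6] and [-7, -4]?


d = sum of absolute differences: |9--7|=16 + |6--4|=10 = 26.

26


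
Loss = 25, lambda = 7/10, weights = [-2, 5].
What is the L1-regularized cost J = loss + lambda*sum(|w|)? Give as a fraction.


L1 norm = sum(|w|) = 7. J = 25 + 7/10 * 7 = 299/10.

299/10


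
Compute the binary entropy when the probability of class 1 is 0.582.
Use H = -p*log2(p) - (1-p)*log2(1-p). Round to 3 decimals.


H = -0.582*log2(0.582) - 0.418*log2(0.418) = 0.981.

0.981


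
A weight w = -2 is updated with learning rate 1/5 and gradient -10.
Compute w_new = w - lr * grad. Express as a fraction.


w_new = -2 - 1/5 * -10 = -2 - -2 = 0.

0


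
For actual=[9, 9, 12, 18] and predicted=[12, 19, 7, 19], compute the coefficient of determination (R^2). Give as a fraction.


Mean(y) = 12. SS_res = 135. SS_tot = 54. R^2 = 1 - 135/(54) = -3/2.

-3/2


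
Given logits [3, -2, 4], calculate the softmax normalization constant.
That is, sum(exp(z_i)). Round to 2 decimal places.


Denom = e^3=20.0855 + e^-2=0.1353 + e^4=54.5982. Sum = 74.8190, which rounds to 74.82.

74.82


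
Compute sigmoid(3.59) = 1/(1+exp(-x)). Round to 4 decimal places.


sigma(3.59) = 1/(1+e^(-3.59)) = 1/(1+0.027598) = 1/1.027598 = 0.9731.

0.9731


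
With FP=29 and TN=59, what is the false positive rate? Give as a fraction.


FPR = FP / (FP + TN) = 29 / 88 = 29/88.

29/88


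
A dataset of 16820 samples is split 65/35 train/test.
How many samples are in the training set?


Test set = 16820 * 35% = 5887. Training set = 16820 - 5887 = 10933.

10933


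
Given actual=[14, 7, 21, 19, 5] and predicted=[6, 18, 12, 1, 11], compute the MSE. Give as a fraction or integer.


MSE = (1/5) * ((14-6)^2=64 + (7-18)^2=121 + (21-12)^2=81 + (19-1)^2=324 + (5-11)^2=36). Sum = 626. MSE = 626/5.

626/5


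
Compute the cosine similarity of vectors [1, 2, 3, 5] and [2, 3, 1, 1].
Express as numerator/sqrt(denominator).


dot = 16. |a|^2 = 39, |b|^2 = 15. cos = 16/sqrt(585).

16/sqrt(585)


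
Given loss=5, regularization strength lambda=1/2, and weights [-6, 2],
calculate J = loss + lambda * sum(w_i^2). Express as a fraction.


L2 sq norm = sum(w^2) = 40. J = 5 + 1/2 * 40 = 25.

25


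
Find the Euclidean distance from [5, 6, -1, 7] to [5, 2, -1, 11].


d = sqrt(sum of squared differences). (5-5)^2=0, (6-2)^2=16, (-1--1)^2=0, (7-11)^2=16. Sum = 32.

sqrt(32)


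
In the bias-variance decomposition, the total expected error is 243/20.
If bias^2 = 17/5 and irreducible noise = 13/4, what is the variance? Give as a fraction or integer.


Total error = bias^2 + variance + irreducible noise. So variance = 243/20 - 17/5 - 13/4 = 11/2.

11/2


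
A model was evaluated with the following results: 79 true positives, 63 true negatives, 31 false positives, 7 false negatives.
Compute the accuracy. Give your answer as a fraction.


Accuracy = (TP + TN) / (TP + TN + FP + FN) = (79 + 63) / 180 = 71/90.

71/90


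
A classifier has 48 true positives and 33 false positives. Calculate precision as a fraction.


Precision = TP / (TP + FP) = 48 / 81 = 16/27.

16/27


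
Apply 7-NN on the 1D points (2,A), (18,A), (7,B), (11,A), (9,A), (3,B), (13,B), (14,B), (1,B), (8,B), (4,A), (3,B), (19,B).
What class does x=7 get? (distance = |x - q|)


Distances: |2-7|=5, |18-7|=11, |7-7|=0, |11-7|=4, |9-7|=2, |3-7|=4, |13-7|=6, |14-7|=7, |1-7|=6, |8-7|=1, |4-7|=3, |3-7|=4, |19-7|=12. 7 nearest: (7,B), (8,B), (9,A), (4,A), (11,A), (3,B), (3,B). Counts: {'B': 4, 'A': 3}. Majority class: B.

B


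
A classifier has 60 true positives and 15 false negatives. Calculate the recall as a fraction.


Recall = TP / (TP + FN) = 60 / 75 = 4/5.

4/5


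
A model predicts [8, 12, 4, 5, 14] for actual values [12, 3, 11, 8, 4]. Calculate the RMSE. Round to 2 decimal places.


MSE = 51.0000. RMSE = sqrt(51.0000) = 7.14.

7.14


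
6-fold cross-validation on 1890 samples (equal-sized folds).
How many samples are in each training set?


Each validation fold has 1890/6 = 315 samples. Training set = 1890 - 315 = 1575.

1575


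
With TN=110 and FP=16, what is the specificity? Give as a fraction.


Specificity = TN / (TN + FP) = 110 / 126 = 55/63.

55/63


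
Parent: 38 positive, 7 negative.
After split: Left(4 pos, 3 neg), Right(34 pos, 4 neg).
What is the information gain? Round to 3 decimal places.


H(parent) = 0.6236. H(left) = 0.9852, H(right) = 0.4855. Weighted = (7/45)*0.9852 + (38/45)*0.4855 = 0.5632. IG = 0.6236 - 0.5632 = 0.0604, which rounds to 0.060.

0.060


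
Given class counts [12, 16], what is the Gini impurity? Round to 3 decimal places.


Total = 28. Proportions: 12/28, 16/28. sum(p_i^2) = 0.5102. Gini = 1 - 0.5102 = 0.4898, which rounds to 0.490.

0.490


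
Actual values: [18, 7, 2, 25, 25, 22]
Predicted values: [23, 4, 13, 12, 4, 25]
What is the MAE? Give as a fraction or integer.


MAE = (1/6) * (|18-23|=5 + |7-4|=3 + |2-13|=11 + |25-12|=13 + |25-4|=21 + |22-25|=3). Sum = 56. MAE = 28/3.

28/3


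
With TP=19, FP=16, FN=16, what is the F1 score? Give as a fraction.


Precision = 19/35 = 19/35. Recall = 19/35 = 19/35. F1 = 2*P*R/(P+R) = 19/35.

19/35


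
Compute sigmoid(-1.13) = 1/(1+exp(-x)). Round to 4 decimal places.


sigma(-1.13) = 1/(1+e^(1.13)) = 1/(1+3.095657) = 1/4.095657 = 0.2442.

0.2442


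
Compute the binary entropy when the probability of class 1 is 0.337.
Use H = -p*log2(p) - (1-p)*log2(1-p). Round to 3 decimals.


H = -0.337*log2(0.337) - 0.663*log2(0.663) = 0.922.

0.922


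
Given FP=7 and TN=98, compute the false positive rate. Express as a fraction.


FPR = FP / (FP + TN) = 7 / 105 = 1/15.

1/15


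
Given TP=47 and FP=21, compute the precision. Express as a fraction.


Precision = TP / (TP + FP) = 47 / 68 = 47/68.

47/68


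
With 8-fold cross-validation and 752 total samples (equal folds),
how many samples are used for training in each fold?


Each validation fold has 752/8 = 94 samples. Training set = 752 - 94 = 658.

658


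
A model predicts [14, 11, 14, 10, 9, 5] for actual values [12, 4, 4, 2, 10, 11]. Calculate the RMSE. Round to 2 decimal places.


MSE = 42.3333. RMSE = sqrt(42.3333) = 6.51.

6.51


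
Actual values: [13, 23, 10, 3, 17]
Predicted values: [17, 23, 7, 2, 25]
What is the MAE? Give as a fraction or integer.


MAE = (1/5) * (|13-17|=4 + |23-23|=0 + |10-7|=3 + |3-2|=1 + |17-25|=8). Sum = 16. MAE = 16/5.

16/5


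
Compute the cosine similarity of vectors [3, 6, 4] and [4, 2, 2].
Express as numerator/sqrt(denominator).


dot = 32. |a|^2 = 61, |b|^2 = 24. cos = 32/sqrt(1464).

32/sqrt(1464)


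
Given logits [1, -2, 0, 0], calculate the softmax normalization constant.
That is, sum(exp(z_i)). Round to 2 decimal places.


Denom = e^1=2.7183 + e^-2=0.1353 + e^0=1.0000 + e^0=1.0000. Sum = 4.8536, which rounds to 4.85.

4.85


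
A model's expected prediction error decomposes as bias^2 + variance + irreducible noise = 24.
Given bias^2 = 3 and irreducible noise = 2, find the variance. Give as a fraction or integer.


Total error = bias^2 + variance + irreducible noise. So variance = 24 - 3 - 2 = 19.

19


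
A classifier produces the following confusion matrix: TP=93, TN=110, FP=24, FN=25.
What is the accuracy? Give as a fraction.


Accuracy = (TP + TN) / (TP + TN + FP + FN) = (93 + 110) / 252 = 29/36.

29/36


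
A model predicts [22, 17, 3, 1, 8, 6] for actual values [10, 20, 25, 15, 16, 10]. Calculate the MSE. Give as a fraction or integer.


MSE = (1/6) * ((10-22)^2=144 + (20-17)^2=9 + (25-3)^2=484 + (15-1)^2=196 + (16-8)^2=64 + (10-6)^2=16). Sum = 913. MSE = 913/6.

913/6


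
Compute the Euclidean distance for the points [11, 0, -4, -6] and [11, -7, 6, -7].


d = sqrt(sum of squared differences). (11-11)^2=0, (0--7)^2=49, (-4-6)^2=100, (-6--7)^2=1. Sum = 150.

sqrt(150)


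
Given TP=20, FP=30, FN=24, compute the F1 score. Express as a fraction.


Precision = 20/50 = 2/5. Recall = 20/44 = 5/11. F1 = 2*P*R/(P+R) = 20/47.

20/47


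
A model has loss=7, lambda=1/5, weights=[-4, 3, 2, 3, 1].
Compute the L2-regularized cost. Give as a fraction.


L2 sq norm = sum(w^2) = 39. J = 7 + 1/5 * 39 = 74/5.

74/5


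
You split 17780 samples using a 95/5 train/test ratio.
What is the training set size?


Test set = 17780 * 5% = 889. Training set = 17780 - 889 = 16891.

16891


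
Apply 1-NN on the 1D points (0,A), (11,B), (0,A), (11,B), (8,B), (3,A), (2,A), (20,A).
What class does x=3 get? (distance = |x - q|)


Distances: |0-3|=3, |11-3|=8, |0-3|=3, |11-3|=8, |8-3|=5, |3-3|=0, |2-3|=1, |20-3|=17. 1 nearest: (3,A). Counts: {'A': 1}. Majority class: A.

A


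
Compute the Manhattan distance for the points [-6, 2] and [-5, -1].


d = sum of absolute differences: |-6--5|=1 + |2--1|=3 = 4.

4


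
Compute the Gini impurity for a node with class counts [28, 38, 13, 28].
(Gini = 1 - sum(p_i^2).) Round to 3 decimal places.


Total = 107. Proportions: 28/107, 38/107, 13/107, 28/107. sum(p_i^2) = 0.2778. Gini = 1 - 0.2778 = 0.7222, which rounds to 0.722.

0.722


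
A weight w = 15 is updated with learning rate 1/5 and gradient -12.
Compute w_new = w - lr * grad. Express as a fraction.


w_new = 15 - 1/5 * -12 = 15 - -12/5 = 87/5.

87/5


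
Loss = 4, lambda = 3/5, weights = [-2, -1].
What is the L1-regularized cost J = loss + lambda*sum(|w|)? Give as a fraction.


L1 norm = sum(|w|) = 3. J = 4 + 3/5 * 3 = 29/5.

29/5


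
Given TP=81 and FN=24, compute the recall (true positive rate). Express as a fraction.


Recall = TP / (TP + FN) = 81 / 105 = 27/35.

27/35


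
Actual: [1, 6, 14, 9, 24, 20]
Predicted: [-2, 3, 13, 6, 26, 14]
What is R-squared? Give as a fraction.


Mean(y) = 37/3. SS_res = 68. SS_tot = 1132/3. R^2 = 1 - 68/(1132/3) = 232/283.

232/283


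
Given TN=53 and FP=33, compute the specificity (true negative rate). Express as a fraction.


Specificity = TN / (TN + FP) = 53 / 86 = 53/86.

53/86


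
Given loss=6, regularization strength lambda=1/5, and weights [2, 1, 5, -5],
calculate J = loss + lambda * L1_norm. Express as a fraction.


L1 norm = sum(|w|) = 13. J = 6 + 1/5 * 13 = 43/5.

43/5


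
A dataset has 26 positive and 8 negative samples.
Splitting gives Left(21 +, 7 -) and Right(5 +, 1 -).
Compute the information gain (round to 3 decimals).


H(parent) = 0.7871. H(left) = 0.8113, H(right) = 0.6500. Weighted = (28/34)*0.8113 + (6/34)*0.6500 = 0.7828. IG = 0.7871 - 0.7828 = 0.0043, which rounds to 0.004.

0.004


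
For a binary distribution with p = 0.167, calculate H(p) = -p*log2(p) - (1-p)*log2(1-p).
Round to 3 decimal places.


H = -0.167*log2(0.167) - 0.833*log2(0.833) = 0.651.

0.651


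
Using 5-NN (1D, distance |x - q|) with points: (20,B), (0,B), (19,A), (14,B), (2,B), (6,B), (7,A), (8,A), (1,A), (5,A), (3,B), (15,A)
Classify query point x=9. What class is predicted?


Distances: |20-9|=11, |0-9|=9, |19-9|=10, |14-9|=5, |2-9|=7, |6-9|=3, |7-9|=2, |8-9|=1, |1-9|=8, |5-9|=4, |3-9|=6, |15-9|=6. 5 nearest: (8,A), (7,A), (6,B), (5,A), (14,B). Counts: {'A': 3, 'B': 2}. Majority class: A.

A


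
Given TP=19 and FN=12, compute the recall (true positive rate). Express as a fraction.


Recall = TP / (TP + FN) = 19 / 31 = 19/31.

19/31


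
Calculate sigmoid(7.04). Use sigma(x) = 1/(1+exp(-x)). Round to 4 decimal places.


sigma(7.04) = 1/(1+e^(-7.04)) = 1/(1+0.000876) = 1/1.000876 = 0.9991.

0.9991


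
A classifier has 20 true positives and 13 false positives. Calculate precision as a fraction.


Precision = TP / (TP + FP) = 20 / 33 = 20/33.

20/33


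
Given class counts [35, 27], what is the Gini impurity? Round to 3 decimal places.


Total = 62. Proportions: 35/62, 27/62. sum(p_i^2) = 0.5083. Gini = 1 - 0.5083 = 0.4917, which rounds to 0.492.

0.492


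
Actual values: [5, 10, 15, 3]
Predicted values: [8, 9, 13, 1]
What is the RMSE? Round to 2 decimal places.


MSE = 4.5000. RMSE = sqrt(4.5000) = 2.12.

2.12


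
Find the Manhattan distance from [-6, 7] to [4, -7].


d = sum of absolute differences: |-6-4|=10 + |7--7|=14 = 24.

24


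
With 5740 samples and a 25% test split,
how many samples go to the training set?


Test set = 5740 * 25% = 1435. Training set = 5740 - 1435 = 4305.

4305


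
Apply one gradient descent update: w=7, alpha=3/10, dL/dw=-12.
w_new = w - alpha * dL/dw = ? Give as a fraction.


w_new = 7 - 3/10 * -12 = 7 - -18/5 = 53/5.

53/5


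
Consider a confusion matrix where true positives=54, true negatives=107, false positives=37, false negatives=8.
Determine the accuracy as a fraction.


Accuracy = (TP + TN) / (TP + TN + FP + FN) = (54 + 107) / 206 = 161/206.

161/206


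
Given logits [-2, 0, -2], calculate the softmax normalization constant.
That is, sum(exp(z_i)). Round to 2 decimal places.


Denom = e^-2=0.1353 + e^0=1.0000 + e^-2=0.1353. Sum = 1.2706, which rounds to 1.27.

1.27


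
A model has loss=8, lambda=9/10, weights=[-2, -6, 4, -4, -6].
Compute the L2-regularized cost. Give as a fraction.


L2 sq norm = sum(w^2) = 108. J = 8 + 9/10 * 108 = 526/5.

526/5


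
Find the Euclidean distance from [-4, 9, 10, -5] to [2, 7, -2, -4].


d = sqrt(sum of squared differences). (-4-2)^2=36, (9-7)^2=4, (10--2)^2=144, (-5--4)^2=1. Sum = 185.

sqrt(185)


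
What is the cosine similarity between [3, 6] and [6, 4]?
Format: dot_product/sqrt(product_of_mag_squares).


dot = 42. |a|^2 = 45, |b|^2 = 52. cos = 42/sqrt(2340).

42/sqrt(2340)


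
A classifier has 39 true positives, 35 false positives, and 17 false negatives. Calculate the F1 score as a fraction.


Precision = 39/74 = 39/74. Recall = 39/56 = 39/56. F1 = 2*P*R/(P+R) = 3/5.

3/5


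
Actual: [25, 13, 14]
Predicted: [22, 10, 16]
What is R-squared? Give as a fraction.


Mean(y) = 52/3. SS_res = 22. SS_tot = 266/3. R^2 = 1 - 22/(266/3) = 100/133.

100/133


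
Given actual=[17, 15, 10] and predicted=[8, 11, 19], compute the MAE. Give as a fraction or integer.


MAE = (1/3) * (|17-8|=9 + |15-11|=4 + |10-19|=9). Sum = 22. MAE = 22/3.

22/3


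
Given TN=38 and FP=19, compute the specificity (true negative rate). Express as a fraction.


Specificity = TN / (TN + FP) = 38 / 57 = 2/3.

2/3


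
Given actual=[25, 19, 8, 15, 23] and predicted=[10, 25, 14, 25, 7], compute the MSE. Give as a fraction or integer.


MSE = (1/5) * ((25-10)^2=225 + (19-25)^2=36 + (8-14)^2=36 + (15-25)^2=100 + (23-7)^2=256). Sum = 653. MSE = 653/5.

653/5


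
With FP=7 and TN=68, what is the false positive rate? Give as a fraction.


FPR = FP / (FP + TN) = 7 / 75 = 7/75.

7/75


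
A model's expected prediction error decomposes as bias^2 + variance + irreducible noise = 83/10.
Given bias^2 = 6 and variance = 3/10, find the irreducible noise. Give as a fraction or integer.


Total error = bias^2 + variance + irreducible noise. So irreducible noise = 83/10 - 6 - 3/10 = 2.

2


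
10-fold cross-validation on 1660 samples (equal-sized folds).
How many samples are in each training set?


Each validation fold has 1660/10 = 166 samples. Training set = 1660 - 166 = 1494.

1494


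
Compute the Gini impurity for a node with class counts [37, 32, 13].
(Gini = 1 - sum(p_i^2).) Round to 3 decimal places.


Total = 82. Proportions: 37/82, 32/82, 13/82. sum(p_i^2) = 0.3810. Gini = 1 - 0.3810 = 0.6190, which rounds to 0.619.

0.619


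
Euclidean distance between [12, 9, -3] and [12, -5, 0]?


d = sqrt(sum of squared differences). (12-12)^2=0, (9--5)^2=196, (-3-0)^2=9. Sum = 205.

sqrt(205)


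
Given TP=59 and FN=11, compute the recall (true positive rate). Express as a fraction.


Recall = TP / (TP + FN) = 59 / 70 = 59/70.

59/70


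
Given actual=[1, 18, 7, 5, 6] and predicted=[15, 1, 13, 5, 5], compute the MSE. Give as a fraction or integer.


MSE = (1/5) * ((1-15)^2=196 + (18-1)^2=289 + (7-13)^2=36 + (5-5)^2=0 + (6-5)^2=1). Sum = 522. MSE = 522/5.

522/5


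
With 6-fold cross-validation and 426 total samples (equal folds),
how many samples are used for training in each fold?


Each validation fold has 426/6 = 71 samples. Training set = 426 - 71 = 355.

355


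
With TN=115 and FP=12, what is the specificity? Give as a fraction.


Specificity = TN / (TN + FP) = 115 / 127 = 115/127.

115/127


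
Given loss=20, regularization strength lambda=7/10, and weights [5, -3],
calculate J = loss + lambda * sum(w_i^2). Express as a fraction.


L2 sq norm = sum(w^2) = 34. J = 20 + 7/10 * 34 = 219/5.

219/5


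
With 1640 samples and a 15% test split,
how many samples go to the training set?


Test set = 1640 * 15% = 246. Training set = 1640 - 246 = 1394.

1394


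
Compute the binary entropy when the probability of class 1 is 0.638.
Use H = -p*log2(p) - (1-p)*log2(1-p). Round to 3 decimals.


H = -0.638*log2(0.638) - 0.362*log2(0.362) = 0.944.

0.944


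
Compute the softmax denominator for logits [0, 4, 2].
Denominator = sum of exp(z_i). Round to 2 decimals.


Denom = e^0=1.0000 + e^4=54.5982 + e^2=7.3891. Sum = 62.9873, which rounds to 62.99.

62.99


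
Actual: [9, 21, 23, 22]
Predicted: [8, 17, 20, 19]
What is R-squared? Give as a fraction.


Mean(y) = 75/4. SS_res = 35. SS_tot = 515/4. R^2 = 1 - 35/(515/4) = 75/103.

75/103


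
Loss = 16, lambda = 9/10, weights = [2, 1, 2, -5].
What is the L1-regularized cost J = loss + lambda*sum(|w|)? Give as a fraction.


L1 norm = sum(|w|) = 10. J = 16 + 9/10 * 10 = 25.

25


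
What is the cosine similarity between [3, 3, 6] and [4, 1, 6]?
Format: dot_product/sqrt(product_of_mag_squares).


dot = 51. |a|^2 = 54, |b|^2 = 53. cos = 51/sqrt(2862).

51/sqrt(2862)


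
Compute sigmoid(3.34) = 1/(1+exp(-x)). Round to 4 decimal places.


sigma(3.34) = 1/(1+e^(-3.34)) = 1/(1+0.035437) = 1/1.035437 = 0.9658.

0.9658


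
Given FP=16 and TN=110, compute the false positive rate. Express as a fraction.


FPR = FP / (FP + TN) = 16 / 126 = 8/63.

8/63


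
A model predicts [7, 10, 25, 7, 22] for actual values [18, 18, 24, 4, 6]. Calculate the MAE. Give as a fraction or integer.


MAE = (1/5) * (|18-7|=11 + |18-10|=8 + |24-25|=1 + |4-7|=3 + |6-22|=16). Sum = 39. MAE = 39/5.

39/5


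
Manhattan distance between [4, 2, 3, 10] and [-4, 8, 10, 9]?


d = sum of absolute differences: |4--4|=8 + |2-8|=6 + |3-10|=7 + |10-9|=1 = 22.

22


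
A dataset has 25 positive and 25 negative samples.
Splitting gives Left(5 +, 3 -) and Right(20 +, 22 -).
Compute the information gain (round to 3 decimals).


H(parent) = 1.0000. H(left) = 0.9544, H(right) = 0.9984. Weighted = (8/50)*0.9544 + (42/50)*0.9984 = 0.9914. IG = 1.0000 - 0.9914 = 0.0086, which rounds to 0.009.

0.009


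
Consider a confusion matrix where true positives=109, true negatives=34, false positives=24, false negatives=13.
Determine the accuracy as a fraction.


Accuracy = (TP + TN) / (TP + TN + FP + FN) = (109 + 34) / 180 = 143/180.

143/180


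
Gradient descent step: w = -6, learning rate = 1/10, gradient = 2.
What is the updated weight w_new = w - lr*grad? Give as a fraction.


w_new = -6 - 1/10 * 2 = -6 - 1/5 = -31/5.

-31/5


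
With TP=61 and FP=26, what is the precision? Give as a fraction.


Precision = TP / (TP + FP) = 61 / 87 = 61/87.

61/87


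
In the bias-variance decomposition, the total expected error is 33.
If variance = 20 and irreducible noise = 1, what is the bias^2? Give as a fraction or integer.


Total error = bias^2 + variance + irreducible noise. So bias^2 = 33 - 20 - 1 = 12.

12


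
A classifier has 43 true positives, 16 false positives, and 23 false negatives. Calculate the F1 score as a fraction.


Precision = 43/59 = 43/59. Recall = 43/66 = 43/66. F1 = 2*P*R/(P+R) = 86/125.

86/125


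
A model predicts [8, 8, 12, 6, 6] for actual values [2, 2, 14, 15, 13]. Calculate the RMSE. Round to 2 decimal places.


MSE = 41.2000. RMSE = sqrt(41.2000) = 6.42.

6.42


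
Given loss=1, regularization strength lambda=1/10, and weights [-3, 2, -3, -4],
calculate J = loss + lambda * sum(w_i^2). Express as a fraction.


L2 sq norm = sum(w^2) = 38. J = 1 + 1/10 * 38 = 24/5.

24/5


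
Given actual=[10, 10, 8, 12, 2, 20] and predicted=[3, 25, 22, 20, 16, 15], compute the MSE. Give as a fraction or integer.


MSE = (1/6) * ((10-3)^2=49 + (10-25)^2=225 + (8-22)^2=196 + (12-20)^2=64 + (2-16)^2=196 + (20-15)^2=25). Sum = 755. MSE = 755/6.

755/6


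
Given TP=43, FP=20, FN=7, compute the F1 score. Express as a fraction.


Precision = 43/63 = 43/63. Recall = 43/50 = 43/50. F1 = 2*P*R/(P+R) = 86/113.

86/113


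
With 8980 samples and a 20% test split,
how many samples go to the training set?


Test set = 8980 * 20% = 1796. Training set = 8980 - 1796 = 7184.

7184


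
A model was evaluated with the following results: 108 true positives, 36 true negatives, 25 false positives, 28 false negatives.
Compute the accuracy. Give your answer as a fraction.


Accuracy = (TP + TN) / (TP + TN + FP + FN) = (108 + 36) / 197 = 144/197.

144/197


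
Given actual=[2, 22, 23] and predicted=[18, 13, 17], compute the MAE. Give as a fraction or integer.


MAE = (1/3) * (|2-18|=16 + |22-13|=9 + |23-17|=6). Sum = 31. MAE = 31/3.

31/3


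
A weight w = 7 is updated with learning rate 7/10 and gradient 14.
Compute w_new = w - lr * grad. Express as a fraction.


w_new = 7 - 7/10 * 14 = 7 - 49/5 = -14/5.

-14/5


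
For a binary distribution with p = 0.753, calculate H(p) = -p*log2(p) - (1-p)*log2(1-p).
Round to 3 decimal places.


H = -0.753*log2(0.753) - 0.247*log2(0.247) = 0.806.

0.806


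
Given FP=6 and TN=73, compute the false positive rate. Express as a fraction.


FPR = FP / (FP + TN) = 6 / 79 = 6/79.

6/79


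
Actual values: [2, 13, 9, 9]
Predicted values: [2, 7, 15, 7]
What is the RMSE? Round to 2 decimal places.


MSE = 19.0000. RMSE = sqrt(19.0000) = 4.36.

4.36


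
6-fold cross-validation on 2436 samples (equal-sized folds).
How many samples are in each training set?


Each validation fold has 2436/6 = 406 samples. Training set = 2436 - 406 = 2030.

2030


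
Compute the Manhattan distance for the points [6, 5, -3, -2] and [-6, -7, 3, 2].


d = sum of absolute differences: |6--6|=12 + |5--7|=12 + |-3-3|=6 + |-2-2|=4 = 34.

34


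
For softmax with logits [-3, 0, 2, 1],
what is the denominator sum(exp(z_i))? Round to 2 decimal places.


Denom = e^-3=0.0498 + e^0=1.0000 + e^2=7.3891 + e^1=2.7183. Sum = 11.1572, which rounds to 11.16.

11.16


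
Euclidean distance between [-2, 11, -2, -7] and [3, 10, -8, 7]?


d = sqrt(sum of squared differences). (-2-3)^2=25, (11-10)^2=1, (-2--8)^2=36, (-7-7)^2=196. Sum = 258.

sqrt(258)


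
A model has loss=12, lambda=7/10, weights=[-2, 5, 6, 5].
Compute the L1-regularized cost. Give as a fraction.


L1 norm = sum(|w|) = 18. J = 12 + 7/10 * 18 = 123/5.

123/5


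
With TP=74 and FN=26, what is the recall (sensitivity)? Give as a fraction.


Recall = TP / (TP + FN) = 74 / 100 = 37/50.

37/50


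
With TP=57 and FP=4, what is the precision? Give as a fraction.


Precision = TP / (TP + FP) = 57 / 61 = 57/61.

57/61


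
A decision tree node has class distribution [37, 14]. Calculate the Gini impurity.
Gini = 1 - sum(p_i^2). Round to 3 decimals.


Total = 51. Proportions: 37/51, 14/51. sum(p_i^2) = 0.6017. Gini = 1 - 0.6017 = 0.3983, which rounds to 0.398.

0.398


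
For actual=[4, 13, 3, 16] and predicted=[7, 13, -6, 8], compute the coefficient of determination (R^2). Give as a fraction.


Mean(y) = 9. SS_res = 154. SS_tot = 126. R^2 = 1 - 154/(126) = -2/9.

-2/9


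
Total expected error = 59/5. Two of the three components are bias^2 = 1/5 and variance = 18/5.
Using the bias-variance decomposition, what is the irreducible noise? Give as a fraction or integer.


Total error = bias^2 + variance + irreducible noise. So irreducible noise = 59/5 - 1/5 - 18/5 = 8.

8


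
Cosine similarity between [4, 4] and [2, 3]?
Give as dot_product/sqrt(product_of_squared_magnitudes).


dot = 20. |a|^2 = 32, |b|^2 = 13. cos = 20/sqrt(416).

20/sqrt(416)


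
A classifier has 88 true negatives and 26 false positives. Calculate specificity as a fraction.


Specificity = TN / (TN + FP) = 88 / 114 = 44/57.

44/57


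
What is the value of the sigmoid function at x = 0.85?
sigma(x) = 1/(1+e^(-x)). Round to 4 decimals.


sigma(0.85) = 1/(1+e^(-0.85)) = 1/(1+0.427415) = 1/1.427415 = 0.7006.

0.7006


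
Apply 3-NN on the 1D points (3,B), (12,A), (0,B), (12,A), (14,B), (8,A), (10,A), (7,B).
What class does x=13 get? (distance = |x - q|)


Distances: |3-13|=10, |12-13|=1, |0-13|=13, |12-13|=1, |14-13|=1, |8-13|=5, |10-13|=3, |7-13|=6. 3 nearest: (12,A), (12,A), (14,B). Counts: {'A': 2, 'B': 1}. Majority class: A.

A


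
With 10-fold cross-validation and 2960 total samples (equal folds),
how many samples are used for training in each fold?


Each validation fold has 2960/10 = 296 samples. Training set = 2960 - 296 = 2664.

2664


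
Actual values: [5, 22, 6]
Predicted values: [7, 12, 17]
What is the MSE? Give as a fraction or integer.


MSE = (1/3) * ((5-7)^2=4 + (22-12)^2=100 + (6-17)^2=121). Sum = 225. MSE = 75.

75


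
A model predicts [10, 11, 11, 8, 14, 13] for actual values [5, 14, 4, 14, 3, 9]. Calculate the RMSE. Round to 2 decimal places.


MSE = 42.6667. RMSE = sqrt(42.6667) = 6.53.

6.53


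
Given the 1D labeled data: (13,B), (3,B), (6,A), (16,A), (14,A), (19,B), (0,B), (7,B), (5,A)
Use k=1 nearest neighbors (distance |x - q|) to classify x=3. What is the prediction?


Distances: |13-3|=10, |3-3|=0, |6-3|=3, |16-3|=13, |14-3|=11, |19-3|=16, |0-3|=3, |7-3|=4, |5-3|=2. 1 nearest: (3,B). Counts: {'B': 1}. Majority class: B.

B


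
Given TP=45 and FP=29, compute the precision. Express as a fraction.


Precision = TP / (TP + FP) = 45 / 74 = 45/74.

45/74


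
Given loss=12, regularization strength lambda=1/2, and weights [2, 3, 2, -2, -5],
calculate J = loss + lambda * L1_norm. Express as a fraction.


L1 norm = sum(|w|) = 14. J = 12 + 1/2 * 14 = 19.

19


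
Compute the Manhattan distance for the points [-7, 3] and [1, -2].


d = sum of absolute differences: |-7-1|=8 + |3--2|=5 = 13.

13


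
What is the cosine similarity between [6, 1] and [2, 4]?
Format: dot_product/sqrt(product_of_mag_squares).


dot = 16. |a|^2 = 37, |b|^2 = 20. cos = 16/sqrt(740).

16/sqrt(740)


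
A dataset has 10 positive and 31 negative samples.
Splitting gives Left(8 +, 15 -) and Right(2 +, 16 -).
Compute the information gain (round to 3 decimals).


H(parent) = 0.8015. H(left) = 0.9321, H(right) = 0.5033. Weighted = (23/41)*0.9321 + (18/41)*0.5033 = 0.7438. IG = 0.8015 - 0.7438 = 0.0577, which rounds to 0.058.

0.058


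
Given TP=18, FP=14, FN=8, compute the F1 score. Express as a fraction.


Precision = 18/32 = 9/16. Recall = 18/26 = 9/13. F1 = 2*P*R/(P+R) = 18/29.

18/29


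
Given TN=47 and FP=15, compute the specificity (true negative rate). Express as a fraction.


Specificity = TN / (TN + FP) = 47 / 62 = 47/62.

47/62


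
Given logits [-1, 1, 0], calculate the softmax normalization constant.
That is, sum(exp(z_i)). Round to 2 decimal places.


Denom = e^-1=0.3679 + e^1=2.7183 + e^0=1.0000. Sum = 4.0862, which rounds to 4.09.

4.09


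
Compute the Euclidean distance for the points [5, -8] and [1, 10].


d = sqrt(sum of squared differences). (5-1)^2=16, (-8-10)^2=324. Sum = 340.

sqrt(340)


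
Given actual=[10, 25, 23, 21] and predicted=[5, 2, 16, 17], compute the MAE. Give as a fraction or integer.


MAE = (1/4) * (|10-5|=5 + |25-2|=23 + |23-16|=7 + |21-17|=4). Sum = 39. MAE = 39/4.

39/4


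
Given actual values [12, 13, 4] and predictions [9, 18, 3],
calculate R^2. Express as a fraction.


Mean(y) = 29/3. SS_res = 35. SS_tot = 146/3. R^2 = 1 - 35/(146/3) = 41/146.

41/146


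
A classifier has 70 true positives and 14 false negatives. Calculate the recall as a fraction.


Recall = TP / (TP + FN) = 70 / 84 = 5/6.

5/6


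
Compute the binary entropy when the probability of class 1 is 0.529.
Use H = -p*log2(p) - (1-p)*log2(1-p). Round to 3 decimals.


H = -0.529*log2(0.529) - 0.471*log2(0.471) = 0.998.

0.998


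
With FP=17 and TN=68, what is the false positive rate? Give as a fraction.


FPR = FP / (FP + TN) = 17 / 85 = 1/5.

1/5


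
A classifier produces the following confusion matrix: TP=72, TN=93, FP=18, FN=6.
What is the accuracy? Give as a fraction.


Accuracy = (TP + TN) / (TP + TN + FP + FN) = (72 + 93) / 189 = 55/63.

55/63


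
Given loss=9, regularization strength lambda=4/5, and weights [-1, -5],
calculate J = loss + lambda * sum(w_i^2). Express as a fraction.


L2 sq norm = sum(w^2) = 26. J = 9 + 4/5 * 26 = 149/5.

149/5


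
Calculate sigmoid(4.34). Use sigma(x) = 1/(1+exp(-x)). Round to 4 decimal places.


sigma(4.34) = 1/(1+e^(-4.34)) = 1/(1+0.013037) = 1/1.013037 = 0.9871.

0.9871


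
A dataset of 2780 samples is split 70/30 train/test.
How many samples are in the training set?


Test set = 2780 * 30% = 834. Training set = 2780 - 834 = 1946.

1946


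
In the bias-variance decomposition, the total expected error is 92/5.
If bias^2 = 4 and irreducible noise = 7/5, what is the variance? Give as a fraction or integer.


Total error = bias^2 + variance + irreducible noise. So variance = 92/5 - 4 - 7/5 = 13.

13


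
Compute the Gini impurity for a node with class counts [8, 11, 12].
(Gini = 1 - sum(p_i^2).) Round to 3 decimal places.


Total = 31. Proportions: 8/31, 11/31, 12/31. sum(p_i^2) = 0.3424. Gini = 1 - 0.3424 = 0.6576, which rounds to 0.658.

0.658


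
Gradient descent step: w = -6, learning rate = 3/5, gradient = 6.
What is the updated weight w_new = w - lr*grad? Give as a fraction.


w_new = -6 - 3/5 * 6 = -6 - 18/5 = -48/5.

-48/5


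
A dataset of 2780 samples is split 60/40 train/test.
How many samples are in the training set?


Test set = 2780 * 40% = 1112. Training set = 2780 - 1112 = 1668.

1668


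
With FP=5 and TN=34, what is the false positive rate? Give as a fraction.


FPR = FP / (FP + TN) = 5 / 39 = 5/39.

5/39


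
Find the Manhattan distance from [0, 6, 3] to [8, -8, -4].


d = sum of absolute differences: |0-8|=8 + |6--8|=14 + |3--4|=7 = 29.

29


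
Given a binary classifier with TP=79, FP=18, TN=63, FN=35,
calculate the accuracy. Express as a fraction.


Accuracy = (TP + TN) / (TP + TN + FP + FN) = (79 + 63) / 195 = 142/195.

142/195


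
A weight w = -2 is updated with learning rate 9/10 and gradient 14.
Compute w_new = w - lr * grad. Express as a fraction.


w_new = -2 - 9/10 * 14 = -2 - 63/5 = -73/5.

-73/5


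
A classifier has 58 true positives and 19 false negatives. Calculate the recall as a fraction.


Recall = TP / (TP + FN) = 58 / 77 = 58/77.

58/77


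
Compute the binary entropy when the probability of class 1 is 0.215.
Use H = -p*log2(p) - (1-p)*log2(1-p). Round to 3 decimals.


H = -0.215*log2(0.215) - 0.785*log2(0.785) = 0.751.

0.751


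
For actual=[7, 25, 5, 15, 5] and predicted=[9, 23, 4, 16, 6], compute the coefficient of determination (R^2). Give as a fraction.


Mean(y) = 57/5. SS_res = 11. SS_tot = 1496/5. R^2 = 1 - 11/(1496/5) = 131/136.

131/136


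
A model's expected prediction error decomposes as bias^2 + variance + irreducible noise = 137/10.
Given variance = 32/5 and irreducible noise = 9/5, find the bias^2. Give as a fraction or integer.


Total error = bias^2 + variance + irreducible noise. So bias^2 = 137/10 - 32/5 - 9/5 = 11/2.

11/2


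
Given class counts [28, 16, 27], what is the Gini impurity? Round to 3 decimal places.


Total = 71. Proportions: 28/71, 16/71, 27/71. sum(p_i^2) = 0.3509. Gini = 1 - 0.3509 = 0.6491, which rounds to 0.649.

0.649


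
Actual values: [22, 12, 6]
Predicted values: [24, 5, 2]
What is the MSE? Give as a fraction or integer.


MSE = (1/3) * ((22-24)^2=4 + (12-5)^2=49 + (6-2)^2=16). Sum = 69. MSE = 23.

23


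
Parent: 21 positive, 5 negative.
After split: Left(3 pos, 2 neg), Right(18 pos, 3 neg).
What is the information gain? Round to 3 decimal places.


H(parent) = 0.7063. H(left) = 0.9710, H(right) = 0.5917. Weighted = (5/26)*0.9710 + (21/26)*0.5917 = 0.6646. IG = 0.7063 - 0.6646 = 0.0417, which rounds to 0.042.

0.042


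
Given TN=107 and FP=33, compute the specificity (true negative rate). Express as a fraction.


Specificity = TN / (TN + FP) = 107 / 140 = 107/140.

107/140


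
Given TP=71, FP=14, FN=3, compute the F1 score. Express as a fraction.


Precision = 71/85 = 71/85. Recall = 71/74 = 71/74. F1 = 2*P*R/(P+R) = 142/159.

142/159


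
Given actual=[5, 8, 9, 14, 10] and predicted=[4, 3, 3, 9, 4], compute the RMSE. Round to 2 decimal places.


MSE = 24.6000. RMSE = sqrt(24.6000) = 4.96.

4.96


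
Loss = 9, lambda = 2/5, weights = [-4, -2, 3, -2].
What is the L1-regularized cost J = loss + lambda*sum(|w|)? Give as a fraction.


L1 norm = sum(|w|) = 11. J = 9 + 2/5 * 11 = 67/5.

67/5


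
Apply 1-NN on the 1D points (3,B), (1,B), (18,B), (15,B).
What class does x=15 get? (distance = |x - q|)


Distances: |3-15|=12, |1-15|=14, |18-15|=3, |15-15|=0. 1 nearest: (15,B). Counts: {'B': 1}. Majority class: B.

B


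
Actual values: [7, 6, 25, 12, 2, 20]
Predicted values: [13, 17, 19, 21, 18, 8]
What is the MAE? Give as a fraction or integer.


MAE = (1/6) * (|7-13|=6 + |6-17|=11 + |25-19|=6 + |12-21|=9 + |2-18|=16 + |20-8|=12). Sum = 60. MAE = 10.

10


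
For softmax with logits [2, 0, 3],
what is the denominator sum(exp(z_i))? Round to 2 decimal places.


Denom = e^2=7.3891 + e^0=1.0000 + e^3=20.0855. Sum = 28.4746, which rounds to 28.47.

28.47


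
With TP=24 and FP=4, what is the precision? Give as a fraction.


Precision = TP / (TP + FP) = 24 / 28 = 6/7.

6/7


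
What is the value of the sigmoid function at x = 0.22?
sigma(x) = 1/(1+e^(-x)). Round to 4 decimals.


sigma(0.22) = 1/(1+e^(-0.22)) = 1/(1+0.802519) = 1/1.802519 = 0.5548.

0.5548


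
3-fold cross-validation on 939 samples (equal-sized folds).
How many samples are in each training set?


Each validation fold has 939/3 = 313 samples. Training set = 939 - 313 = 626.

626


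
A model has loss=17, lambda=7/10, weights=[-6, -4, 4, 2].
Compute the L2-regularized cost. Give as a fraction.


L2 sq norm = sum(w^2) = 72. J = 17 + 7/10 * 72 = 337/5.

337/5


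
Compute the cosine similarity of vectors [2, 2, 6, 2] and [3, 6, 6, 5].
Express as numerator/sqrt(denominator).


dot = 64. |a|^2 = 48, |b|^2 = 106. cos = 64/sqrt(5088).

64/sqrt(5088)


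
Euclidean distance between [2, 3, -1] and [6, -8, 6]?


d = sqrt(sum of squared differences). (2-6)^2=16, (3--8)^2=121, (-1-6)^2=49. Sum = 186.

sqrt(186)


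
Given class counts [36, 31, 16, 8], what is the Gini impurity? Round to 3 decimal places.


Total = 91. Proportions: 36/91, 31/91, 16/91, 8/91. sum(p_i^2) = 0.3112. Gini = 1 - 0.3112 = 0.6888, which rounds to 0.689.

0.689


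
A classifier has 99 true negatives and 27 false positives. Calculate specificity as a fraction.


Specificity = TN / (TN + FP) = 99 / 126 = 11/14.

11/14


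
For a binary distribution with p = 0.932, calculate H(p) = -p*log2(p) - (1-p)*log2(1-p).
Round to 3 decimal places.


H = -0.932*log2(0.932) - 0.068*log2(0.068) = 0.358.

0.358


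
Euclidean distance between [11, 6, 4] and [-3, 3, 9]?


d = sqrt(sum of squared differences). (11--3)^2=196, (6-3)^2=9, (4-9)^2=25. Sum = 230.

sqrt(230)


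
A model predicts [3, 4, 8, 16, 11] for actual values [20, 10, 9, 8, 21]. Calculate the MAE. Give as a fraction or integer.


MAE = (1/5) * (|20-3|=17 + |10-4|=6 + |9-8|=1 + |8-16|=8 + |21-11|=10). Sum = 42. MAE = 42/5.

42/5


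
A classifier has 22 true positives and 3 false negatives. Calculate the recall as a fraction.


Recall = TP / (TP + FN) = 22 / 25 = 22/25.

22/25


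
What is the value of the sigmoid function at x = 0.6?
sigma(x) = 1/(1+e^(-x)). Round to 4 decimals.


sigma(0.6) = 1/(1+e^(-0.6)) = 1/(1+0.548812) = 1/1.548812 = 0.6457.

0.6457


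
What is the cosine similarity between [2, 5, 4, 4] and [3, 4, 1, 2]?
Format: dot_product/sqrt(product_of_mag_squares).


dot = 38. |a|^2 = 61, |b|^2 = 30. cos = 38/sqrt(1830).

38/sqrt(1830)


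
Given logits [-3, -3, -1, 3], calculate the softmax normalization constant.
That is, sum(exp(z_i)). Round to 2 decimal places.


Denom = e^-3=0.0498 + e^-3=0.0498 + e^-1=0.3679 + e^3=20.0855. Sum = 20.5530, which rounds to 20.55.

20.55


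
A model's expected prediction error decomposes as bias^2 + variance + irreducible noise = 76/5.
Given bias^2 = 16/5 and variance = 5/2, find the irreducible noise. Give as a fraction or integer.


Total error = bias^2 + variance + irreducible noise. So irreducible noise = 76/5 - 16/5 - 5/2 = 19/2.

19/2


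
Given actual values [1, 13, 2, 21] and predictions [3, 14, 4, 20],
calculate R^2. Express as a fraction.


Mean(y) = 37/4. SS_res = 10. SS_tot = 1091/4. R^2 = 1 - 10/(1091/4) = 1051/1091.

1051/1091


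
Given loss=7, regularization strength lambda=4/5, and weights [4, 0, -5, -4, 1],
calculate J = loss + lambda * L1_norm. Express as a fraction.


L1 norm = sum(|w|) = 14. J = 7 + 4/5 * 14 = 91/5.

91/5


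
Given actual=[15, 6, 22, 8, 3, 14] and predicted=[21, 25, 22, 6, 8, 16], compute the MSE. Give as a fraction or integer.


MSE = (1/6) * ((15-21)^2=36 + (6-25)^2=361 + (22-22)^2=0 + (8-6)^2=4 + (3-8)^2=25 + (14-16)^2=4). Sum = 430. MSE = 215/3.

215/3


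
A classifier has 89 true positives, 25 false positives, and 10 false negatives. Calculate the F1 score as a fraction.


Precision = 89/114 = 89/114. Recall = 89/99 = 89/99. F1 = 2*P*R/(P+R) = 178/213.

178/213


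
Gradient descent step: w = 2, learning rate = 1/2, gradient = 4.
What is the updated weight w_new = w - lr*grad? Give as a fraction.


w_new = 2 - 1/2 * 4 = 2 - 2 = 0.

0


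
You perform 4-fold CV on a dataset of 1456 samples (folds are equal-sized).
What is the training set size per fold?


Each validation fold has 1456/4 = 364 samples. Training set = 1456 - 364 = 1092.

1092


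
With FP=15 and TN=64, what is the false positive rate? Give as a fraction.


FPR = FP / (FP + TN) = 15 / 79 = 15/79.

15/79


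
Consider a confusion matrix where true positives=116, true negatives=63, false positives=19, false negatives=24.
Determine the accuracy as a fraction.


Accuracy = (TP + TN) / (TP + TN + FP + FN) = (116 + 63) / 222 = 179/222.

179/222


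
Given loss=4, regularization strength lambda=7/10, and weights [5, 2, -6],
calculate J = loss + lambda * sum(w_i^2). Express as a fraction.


L2 sq norm = sum(w^2) = 65. J = 4 + 7/10 * 65 = 99/2.

99/2


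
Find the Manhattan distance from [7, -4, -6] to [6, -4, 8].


d = sum of absolute differences: |7-6|=1 + |-4--4|=0 + |-6-8|=14 = 15.

15


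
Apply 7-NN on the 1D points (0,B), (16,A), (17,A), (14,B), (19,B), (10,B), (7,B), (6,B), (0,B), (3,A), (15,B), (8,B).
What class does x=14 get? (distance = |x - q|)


Distances: |0-14|=14, |16-14|=2, |17-14|=3, |14-14|=0, |19-14|=5, |10-14|=4, |7-14|=7, |6-14|=8, |0-14|=14, |3-14|=11, |15-14|=1, |8-14|=6. 7 nearest: (14,B), (15,B), (16,A), (17,A), (10,B), (19,B), (8,B). Counts: {'B': 5, 'A': 2}. Majority class: B.

B
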